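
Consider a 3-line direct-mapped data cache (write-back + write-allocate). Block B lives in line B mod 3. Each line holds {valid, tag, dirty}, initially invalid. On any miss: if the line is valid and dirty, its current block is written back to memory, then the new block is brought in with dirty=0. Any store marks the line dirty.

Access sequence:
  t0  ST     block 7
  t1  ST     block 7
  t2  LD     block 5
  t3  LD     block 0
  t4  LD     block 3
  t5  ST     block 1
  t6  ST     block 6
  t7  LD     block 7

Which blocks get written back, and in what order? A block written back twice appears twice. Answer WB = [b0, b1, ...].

0: W B7 → L1 miss [D]
1: W B7 → L1 hit [D]
2: R B5 → L2 miss [-]
3: R B0 → L0 miss [-]
4: R B3 → L0 miss [-]
5: W B1 → L1 miss wb→B7 [D]
6: W B6 → L0 miss [D]
7: R B7 → L1 miss wb→B1 [-]

WB = [7, 1]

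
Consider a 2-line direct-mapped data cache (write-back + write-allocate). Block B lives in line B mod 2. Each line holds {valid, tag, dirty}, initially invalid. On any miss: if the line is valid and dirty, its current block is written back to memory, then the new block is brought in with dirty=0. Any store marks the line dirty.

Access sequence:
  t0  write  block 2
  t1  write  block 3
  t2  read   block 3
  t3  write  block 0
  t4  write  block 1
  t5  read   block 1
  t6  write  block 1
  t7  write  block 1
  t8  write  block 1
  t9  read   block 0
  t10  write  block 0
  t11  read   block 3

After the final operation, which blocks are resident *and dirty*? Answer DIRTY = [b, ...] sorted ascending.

DIRTY = [0]

0: W B2 -> L0 miss  d=D]
1: W B3 -> L1 miss  d=D]
2: R B3 -> L1 hit  d=D]
3: W B0 -> L0 miss wb->B2  d=D]
4: W B1 -> L1 miss wb->B3  d=D]
5: R B1 -> L1 hit  d=D]
6: W B1 -> L1 hit  d=D]
7: W B1 -> L1 hit  d=D]
8: W B1 -> L1 hit  d=D]
9: R B0 -> L0 hit  d=D]
10: W B0 -> L0 hit  d=D]
11: R B3 -> L1 miss wb->B1  d=-]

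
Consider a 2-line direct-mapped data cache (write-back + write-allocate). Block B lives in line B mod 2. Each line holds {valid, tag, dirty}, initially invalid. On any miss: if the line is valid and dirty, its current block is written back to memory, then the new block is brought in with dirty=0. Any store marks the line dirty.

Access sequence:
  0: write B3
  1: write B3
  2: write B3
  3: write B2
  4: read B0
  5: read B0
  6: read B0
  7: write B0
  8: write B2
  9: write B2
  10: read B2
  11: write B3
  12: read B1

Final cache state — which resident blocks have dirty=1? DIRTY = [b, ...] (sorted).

DIRTY = [2]

  0 | W B3 → L1 miss [D]
  1 | W B3 → L1 hit [D]
  2 | W B3 → L1 hit [D]
  3 | W B2 → L0 miss [D]
  4 | R B0 → L0 miss wb→B2 [-]
  5 | R B0 → L0 hit [-]
  6 | R B0 → L0 hit [-]
  7 | W B0 → L0 hit [D]
  8 | W B2 → L0 miss wb→B0 [D]
  9 | W B2 → L0 hit [D]
  10 | R B2 → L0 hit [D]
  11 | W B3 → L1 hit [D]
  12 | R B1 → L1 miss wb→B3 [-]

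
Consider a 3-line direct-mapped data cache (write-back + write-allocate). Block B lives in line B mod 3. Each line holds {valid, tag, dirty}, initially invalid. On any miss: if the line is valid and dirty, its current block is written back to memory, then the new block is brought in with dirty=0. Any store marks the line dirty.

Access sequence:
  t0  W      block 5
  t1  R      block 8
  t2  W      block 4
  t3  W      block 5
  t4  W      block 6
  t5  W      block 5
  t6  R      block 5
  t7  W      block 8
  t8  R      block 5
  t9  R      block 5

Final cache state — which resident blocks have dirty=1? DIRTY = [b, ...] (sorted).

DIRTY = [4, 6]

  0 | W B5 → L2 miss [D]
  1 | R B8 → L2 miss wb→B5 [-]
  2 | W B4 → L1 miss [D]
  3 | W B5 → L2 miss [D]
  4 | W B6 → L0 miss [D]
  5 | W B5 → L2 hit [D]
  6 | R B5 → L2 hit [D]
  7 | W B8 → L2 miss wb→B5 [D]
  8 | R B5 → L2 miss wb→B8 [-]
  9 | R B5 → L2 hit [-]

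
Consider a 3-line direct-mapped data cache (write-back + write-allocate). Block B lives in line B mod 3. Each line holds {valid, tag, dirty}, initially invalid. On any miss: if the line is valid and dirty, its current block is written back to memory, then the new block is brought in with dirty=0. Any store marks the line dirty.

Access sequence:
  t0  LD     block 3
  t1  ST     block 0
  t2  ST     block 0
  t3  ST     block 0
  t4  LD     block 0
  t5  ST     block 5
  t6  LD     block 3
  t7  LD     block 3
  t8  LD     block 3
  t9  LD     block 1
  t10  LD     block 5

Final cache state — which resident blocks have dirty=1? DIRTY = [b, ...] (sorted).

0: R B3 -> L0 miss  d=-]
1: W B0 -> L0 miss  d=D]
2: W B0 -> L0 hit  d=D]
3: W B0 -> L0 hit  d=D]
4: R B0 -> L0 hit  d=D]
5: W B5 -> L2 miss  d=D]
6: R B3 -> L0 miss wb->B0  d=-]
7: R B3 -> L0 hit  d=-]
8: R B3 -> L0 hit  d=-]
9: R B1 -> L1 miss  d=-]
10: R B5 -> L2 hit  d=D]

DIRTY = [5]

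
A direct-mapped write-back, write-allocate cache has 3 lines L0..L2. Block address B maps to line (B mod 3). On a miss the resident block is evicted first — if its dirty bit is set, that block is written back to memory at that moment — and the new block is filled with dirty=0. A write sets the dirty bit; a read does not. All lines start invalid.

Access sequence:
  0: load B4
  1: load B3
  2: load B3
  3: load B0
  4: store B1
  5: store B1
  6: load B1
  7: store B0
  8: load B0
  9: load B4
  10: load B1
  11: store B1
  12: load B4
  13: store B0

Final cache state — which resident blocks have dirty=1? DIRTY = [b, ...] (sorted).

0: R B4 → L1 miss [-]
1: R B3 → L0 miss [-]
2: R B3 → L0 hit [-]
3: R B0 → L0 miss [-]
4: W B1 → L1 miss [D]
5: W B1 → L1 hit [D]
6: R B1 → L1 hit [D]
7: W B0 → L0 hit [D]
8: R B0 → L0 hit [D]
9: R B4 → L1 miss wb→B1 [-]
10: R B1 → L1 miss [-]
11: W B1 → L1 hit [D]
12: R B4 → L1 miss wb→B1 [-]
13: W B0 → L0 hit [D]

DIRTY = [0]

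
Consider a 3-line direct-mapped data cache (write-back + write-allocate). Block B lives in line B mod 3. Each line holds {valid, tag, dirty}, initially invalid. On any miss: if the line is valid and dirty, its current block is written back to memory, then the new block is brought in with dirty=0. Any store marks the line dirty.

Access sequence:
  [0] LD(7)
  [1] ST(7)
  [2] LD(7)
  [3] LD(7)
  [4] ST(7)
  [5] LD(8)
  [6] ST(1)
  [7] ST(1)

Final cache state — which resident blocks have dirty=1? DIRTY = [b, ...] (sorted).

DIRTY = [1]

  0 | R B7 → L1 miss [-]
  1 | W B7 → L1 hit [D]
  2 | R B7 → L1 hit [D]
  3 | R B7 → L1 hit [D]
  4 | W B7 → L1 hit [D]
  5 | R B8 → L2 miss [-]
  6 | W B1 → L1 miss wb→B7 [D]
  7 | W B1 → L1 hit [D]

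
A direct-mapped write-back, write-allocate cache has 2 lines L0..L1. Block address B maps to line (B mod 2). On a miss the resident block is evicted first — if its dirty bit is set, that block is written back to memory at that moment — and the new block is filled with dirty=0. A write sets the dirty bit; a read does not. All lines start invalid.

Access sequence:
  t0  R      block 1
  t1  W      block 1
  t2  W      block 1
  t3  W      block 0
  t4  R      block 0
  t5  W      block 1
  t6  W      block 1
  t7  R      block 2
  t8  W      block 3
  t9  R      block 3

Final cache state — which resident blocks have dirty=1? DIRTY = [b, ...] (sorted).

DIRTY = [3]

  0 | R B1 → L1 miss [-]
  1 | W B1 → L1 hit [D]
  2 | W B1 → L1 hit [D]
  3 | W B0 → L0 miss [D]
  4 | R B0 → L0 hit [D]
  5 | W B1 → L1 hit [D]
  6 | W B1 → L1 hit [D]
  7 | R B2 → L0 miss wb→B0 [-]
  8 | W B3 → L1 miss wb→B1 [D]
  9 | R B3 → L1 hit [D]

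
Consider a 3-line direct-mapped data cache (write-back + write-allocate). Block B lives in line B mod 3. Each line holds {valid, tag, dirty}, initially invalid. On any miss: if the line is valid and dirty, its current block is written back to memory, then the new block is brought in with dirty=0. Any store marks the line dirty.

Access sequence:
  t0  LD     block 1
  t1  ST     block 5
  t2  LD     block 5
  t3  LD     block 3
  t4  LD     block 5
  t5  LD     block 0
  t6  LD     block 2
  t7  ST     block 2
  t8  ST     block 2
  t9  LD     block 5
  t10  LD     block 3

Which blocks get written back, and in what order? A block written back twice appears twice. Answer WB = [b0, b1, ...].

WB = [5, 2]

0: R B1 -> L1 miss  d=-]
1: W B5 -> L2 miss  d=D]
2: R B5 -> L2 hit  d=D]
3: R B3 -> L0 miss  d=-]
4: R B5 -> L2 hit  d=D]
5: R B0 -> L0 miss  d=-]
6: R B2 -> L2 miss wb->B5  d=-]
7: W B2 -> L2 hit  d=D]
8: W B2 -> L2 hit  d=D]
9: R B5 -> L2 miss wb->B2  d=-]
10: R B3 -> L0 miss  d=-]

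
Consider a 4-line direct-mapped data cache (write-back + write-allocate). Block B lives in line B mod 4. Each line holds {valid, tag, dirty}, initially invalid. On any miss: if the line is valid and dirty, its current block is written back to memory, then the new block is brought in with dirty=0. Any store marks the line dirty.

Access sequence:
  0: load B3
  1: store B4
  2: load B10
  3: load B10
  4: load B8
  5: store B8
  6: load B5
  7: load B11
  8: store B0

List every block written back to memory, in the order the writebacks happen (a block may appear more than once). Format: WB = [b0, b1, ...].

WB = [4, 8]

0: R B3 -> L3 miss  d=-]
1: W B4 -> L0 miss  d=D]
2: R B10 -> L2 miss  d=-]
3: R B10 -> L2 hit  d=-]
4: R B8 -> L0 miss wb->B4  d=-]
5: W B8 -> L0 hit  d=D]
6: R B5 -> L1 miss  d=-]
7: R B11 -> L3 miss  d=-]
8: W B0 -> L0 miss wb->B8  d=D]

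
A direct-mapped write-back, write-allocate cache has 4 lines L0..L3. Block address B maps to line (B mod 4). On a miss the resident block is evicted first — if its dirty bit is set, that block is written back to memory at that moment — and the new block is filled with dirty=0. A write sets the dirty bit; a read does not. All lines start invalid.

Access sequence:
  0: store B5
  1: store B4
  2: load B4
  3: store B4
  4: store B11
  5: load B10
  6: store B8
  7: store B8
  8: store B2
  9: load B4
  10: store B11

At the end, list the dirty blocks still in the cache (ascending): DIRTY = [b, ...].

0: W B5 → L1 miss [D]
1: W B4 → L0 miss [D]
2: R B4 → L0 hit [D]
3: W B4 → L0 hit [D]
4: W B11 → L3 miss [D]
5: R B10 → L2 miss [-]
6: W B8 → L0 miss wb→B4 [D]
7: W B8 → L0 hit [D]
8: W B2 → L2 miss [D]
9: R B4 → L0 miss wb→B8 [-]
10: W B11 → L3 hit [D]

DIRTY = [2, 5, 11]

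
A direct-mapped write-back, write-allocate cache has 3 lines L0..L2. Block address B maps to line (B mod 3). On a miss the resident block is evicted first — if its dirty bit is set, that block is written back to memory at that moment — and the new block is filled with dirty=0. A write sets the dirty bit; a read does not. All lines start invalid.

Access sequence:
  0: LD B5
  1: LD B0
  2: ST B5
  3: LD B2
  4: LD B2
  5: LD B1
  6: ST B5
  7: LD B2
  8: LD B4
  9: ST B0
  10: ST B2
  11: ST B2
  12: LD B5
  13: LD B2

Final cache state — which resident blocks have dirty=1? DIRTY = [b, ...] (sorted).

0: R B5 -> L2 miss  d=-]
1: R B0 -> L0 miss  d=-]
2: W B5 -> L2 hit  d=D]
3: R B2 -> L2 miss wb->B5  d=-]
4: R B2 -> L2 hit  d=-]
5: R B1 -> L1 miss  d=-]
6: W B5 -> L2 miss  d=D]
7: R B2 -> L2 miss wb->B5  d=-]
8: R B4 -> L1 miss  d=-]
9: W B0 -> L0 hit  d=D]
10: W B2 -> L2 hit  d=D]
11: W B2 -> L2 hit  d=D]
12: R B5 -> L2 miss wb->B2  d=-]
13: R B2 -> L2 miss  d=-]

DIRTY = [0]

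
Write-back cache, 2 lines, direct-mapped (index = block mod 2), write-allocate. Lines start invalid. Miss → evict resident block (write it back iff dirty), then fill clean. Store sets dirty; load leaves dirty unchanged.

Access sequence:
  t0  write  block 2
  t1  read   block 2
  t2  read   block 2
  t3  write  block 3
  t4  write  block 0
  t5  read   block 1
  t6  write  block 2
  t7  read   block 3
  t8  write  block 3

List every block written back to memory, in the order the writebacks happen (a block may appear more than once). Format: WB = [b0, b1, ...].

WB = [2, 3, 0]

0: W B2 → L0 miss [D]
1: R B2 → L0 hit [D]
2: R B2 → L0 hit [D]
3: W B3 → L1 miss [D]
4: W B0 → L0 miss wb→B2 [D]
5: R B1 → L1 miss wb→B3 [-]
6: W B2 → L0 miss wb→B0 [D]
7: R B3 → L1 miss [-]
8: W B3 → L1 hit [D]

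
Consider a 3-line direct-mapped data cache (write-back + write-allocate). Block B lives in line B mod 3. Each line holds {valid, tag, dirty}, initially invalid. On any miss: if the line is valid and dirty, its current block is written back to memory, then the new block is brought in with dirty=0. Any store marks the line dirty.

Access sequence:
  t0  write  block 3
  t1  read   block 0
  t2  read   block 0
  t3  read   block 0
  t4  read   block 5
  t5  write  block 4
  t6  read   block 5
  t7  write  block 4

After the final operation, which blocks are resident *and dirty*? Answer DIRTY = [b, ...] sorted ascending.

DIRTY = [4]

  0 | W B3 → L0 miss [D]
  1 | R B0 → L0 miss wb→B3 [-]
  2 | R B0 → L0 hit [-]
  3 | R B0 → L0 hit [-]
  4 | R B5 → L2 miss [-]
  5 | W B4 → L1 miss [D]
  6 | R B5 → L2 hit [-]
  7 | W B4 → L1 hit [D]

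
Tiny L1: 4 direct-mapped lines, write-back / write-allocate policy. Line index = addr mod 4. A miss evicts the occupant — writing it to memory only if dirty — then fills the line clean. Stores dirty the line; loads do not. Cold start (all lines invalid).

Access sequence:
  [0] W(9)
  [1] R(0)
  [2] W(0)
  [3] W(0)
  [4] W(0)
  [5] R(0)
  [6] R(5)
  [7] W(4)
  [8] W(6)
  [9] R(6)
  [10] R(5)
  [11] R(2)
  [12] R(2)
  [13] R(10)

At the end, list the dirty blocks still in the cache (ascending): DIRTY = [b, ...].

  0 | W B9 → L1 miss [D]
  1 | R B0 → L0 miss [-]
  2 | W B0 → L0 hit [D]
  3 | W B0 → L0 hit [D]
  4 | W B0 → L0 hit [D]
  5 | R B0 → L0 hit [D]
  6 | R B5 → L1 miss wb→B9 [-]
  7 | W B4 → L0 miss wb→B0 [D]
  8 | W B6 → L2 miss [D]
  9 | R B6 → L2 hit [D]
  10 | R B5 → L1 hit [-]
  11 | R B2 → L2 miss wb→B6 [-]
  12 | R B2 → L2 hit [-]
  13 | R B10 → L2 miss [-]

DIRTY = [4]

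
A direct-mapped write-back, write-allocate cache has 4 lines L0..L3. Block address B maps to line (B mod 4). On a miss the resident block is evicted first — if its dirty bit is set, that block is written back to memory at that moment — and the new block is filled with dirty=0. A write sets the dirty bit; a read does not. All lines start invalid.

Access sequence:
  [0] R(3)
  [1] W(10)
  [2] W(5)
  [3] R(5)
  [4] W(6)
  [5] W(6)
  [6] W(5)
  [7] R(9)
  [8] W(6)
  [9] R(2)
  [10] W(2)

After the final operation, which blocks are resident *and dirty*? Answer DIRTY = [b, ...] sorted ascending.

  0 | R B3 → L3 miss [-]
  1 | W B10 → L2 miss [D]
  2 | W B5 → L1 miss [D]
  3 | R B5 → L1 hit [D]
  4 | W B6 → L2 miss wb→B10 [D]
  5 | W B6 → L2 hit [D]
  6 | W B5 → L1 hit [D]
  7 | R B9 → L1 miss wb→B5 [-]
  8 | W B6 → L2 hit [D]
  9 | R B2 → L2 miss wb→B6 [-]
  10 | W B2 → L2 hit [D]

DIRTY = [2]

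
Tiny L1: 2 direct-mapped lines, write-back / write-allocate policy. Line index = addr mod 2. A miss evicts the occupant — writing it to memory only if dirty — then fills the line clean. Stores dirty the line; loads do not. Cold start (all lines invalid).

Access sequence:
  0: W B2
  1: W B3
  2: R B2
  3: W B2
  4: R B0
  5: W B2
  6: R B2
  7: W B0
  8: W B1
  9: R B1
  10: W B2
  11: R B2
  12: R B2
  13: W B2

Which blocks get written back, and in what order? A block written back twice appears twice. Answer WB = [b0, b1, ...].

0: W B2 -> L0 miss  d=D]
1: W B3 -> L1 miss  d=D]
2: R B2 -> L0 hit  d=D]
3: W B2 -> L0 hit  d=D]
4: R B0 -> L0 miss wb->B2  d=-]
5: W B2 -> L0 miss  d=D]
6: R B2 -> L0 hit  d=D]
7: W B0 -> L0 miss wb->B2  d=D]
8: W B1 -> L1 miss wb->B3  d=D]
9: R B1 -> L1 hit  d=D]
10: W B2 -> L0 miss wb->B0  d=D]
11: R B2 -> L0 hit  d=D]
12: R B2 -> L0 hit  d=D]
13: W B2 -> L0 hit  d=D]

WB = [2, 2, 3, 0]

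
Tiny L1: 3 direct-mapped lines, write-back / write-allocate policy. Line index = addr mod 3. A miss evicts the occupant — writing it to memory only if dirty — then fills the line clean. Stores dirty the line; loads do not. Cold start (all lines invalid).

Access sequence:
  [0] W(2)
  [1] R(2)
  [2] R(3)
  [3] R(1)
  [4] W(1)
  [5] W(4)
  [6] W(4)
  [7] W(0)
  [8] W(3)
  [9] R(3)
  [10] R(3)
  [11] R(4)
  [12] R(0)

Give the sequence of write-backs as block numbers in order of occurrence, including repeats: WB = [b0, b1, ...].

0: W B2 -> L2 miss  d=D]
1: R B2 -> L2 hit  d=D]
2: R B3 -> L0 miss  d=-]
3: R B1 -> L1 miss  d=-]
4: W B1 -> L1 hit  d=D]
5: W B4 -> L1 miss wb->B1  d=D]
6: W B4 -> L1 hit  d=D]
7: W B0 -> L0 miss  d=D]
8: W B3 -> L0 miss wb->B0  d=D]
9: R B3 -> L0 hit  d=D]
10: R B3 -> L0 hit  d=D]
11: R B4 -> L1 hit  d=D]
12: R B0 -> L0 miss wb->B3  d=-]

WB = [1, 0, 3]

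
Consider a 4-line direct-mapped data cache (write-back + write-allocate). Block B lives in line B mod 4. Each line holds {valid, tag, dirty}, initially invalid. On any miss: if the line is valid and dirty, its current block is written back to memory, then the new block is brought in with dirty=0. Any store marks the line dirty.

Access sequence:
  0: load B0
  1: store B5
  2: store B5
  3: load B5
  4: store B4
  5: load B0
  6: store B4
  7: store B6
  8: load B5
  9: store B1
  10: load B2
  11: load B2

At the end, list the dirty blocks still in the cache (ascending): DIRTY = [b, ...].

DIRTY = [1, 4]

0: R B0 → L0 miss [-]
1: W B5 → L1 miss [D]
2: W B5 → L1 hit [D]
3: R B5 → L1 hit [D]
4: W B4 → L0 miss [D]
5: R B0 → L0 miss wb→B4 [-]
6: W B4 → L0 miss [D]
7: W B6 → L2 miss [D]
8: R B5 → L1 hit [D]
9: W B1 → L1 miss wb→B5 [D]
10: R B2 → L2 miss wb→B6 [-]
11: R B2 → L2 hit [-]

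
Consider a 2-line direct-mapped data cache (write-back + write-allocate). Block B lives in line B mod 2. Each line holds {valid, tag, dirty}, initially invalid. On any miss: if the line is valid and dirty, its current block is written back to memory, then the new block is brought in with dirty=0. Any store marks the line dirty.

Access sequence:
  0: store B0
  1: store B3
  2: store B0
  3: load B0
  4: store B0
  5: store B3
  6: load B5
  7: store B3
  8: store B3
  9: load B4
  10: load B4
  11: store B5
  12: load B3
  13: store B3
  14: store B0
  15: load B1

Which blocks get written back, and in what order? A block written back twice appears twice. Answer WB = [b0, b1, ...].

0: W B0 -> L0 miss  d=D]
1: W B3 -> L1 miss  d=D]
2: W B0 -> L0 hit  d=D]
3: R B0 -> L0 hit  d=D]
4: W B0 -> L0 hit  d=D]
5: W B3 -> L1 hit  d=D]
6: R B5 -> L1 miss wb->B3  d=-]
7: W B3 -> L1 miss  d=D]
8: W B3 -> L1 hit  d=D]
9: R B4 -> L0 miss wb->B0  d=-]
10: R B4 -> L0 hit  d=-]
11: W B5 -> L1 miss wb->B3  d=D]
12: R B3 -> L1 miss wb->B5  d=-]
13: W B3 -> L1 hit  d=D]
14: W B0 -> L0 miss  d=D]
15: R B1 -> L1 miss wb->B3  d=-]

WB = [3, 0, 3, 5, 3]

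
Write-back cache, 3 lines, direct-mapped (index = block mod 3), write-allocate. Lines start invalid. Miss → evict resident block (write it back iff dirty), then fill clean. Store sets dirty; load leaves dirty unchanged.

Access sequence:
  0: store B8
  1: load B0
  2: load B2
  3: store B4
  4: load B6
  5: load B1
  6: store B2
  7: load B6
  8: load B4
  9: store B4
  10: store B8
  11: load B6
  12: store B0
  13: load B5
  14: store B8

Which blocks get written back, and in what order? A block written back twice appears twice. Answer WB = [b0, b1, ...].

WB = [8, 4, 2, 8]

  0 | W B8 → L2 miss [D]
  1 | R B0 → L0 miss [-]
  2 | R B2 → L2 miss wb→B8 [-]
  3 | W B4 → L1 miss [D]
  4 | R B6 → L0 miss [-]
  5 | R B1 → L1 miss wb→B4 [-]
  6 | W B2 → L2 hit [D]
  7 | R B6 → L0 hit [-]
  8 | R B4 → L1 miss [-]
  9 | W B4 → L1 hit [D]
  10 | W B8 → L2 miss wb→B2 [D]
  11 | R B6 → L0 hit [-]
  12 | W B0 → L0 miss [D]
  13 | R B5 → L2 miss wb→B8 [-]
  14 | W B8 → L2 miss [D]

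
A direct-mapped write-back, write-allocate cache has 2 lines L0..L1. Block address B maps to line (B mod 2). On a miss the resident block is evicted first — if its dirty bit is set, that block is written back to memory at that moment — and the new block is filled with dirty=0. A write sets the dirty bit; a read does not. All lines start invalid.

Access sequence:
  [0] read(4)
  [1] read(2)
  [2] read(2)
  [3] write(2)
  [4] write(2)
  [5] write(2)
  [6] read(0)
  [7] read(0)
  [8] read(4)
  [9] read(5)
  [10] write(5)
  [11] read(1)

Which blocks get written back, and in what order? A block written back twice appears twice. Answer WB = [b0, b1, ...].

WB = [2, 5]

  0 | R B4 → L0 miss [-]
  1 | R B2 → L0 miss [-]
  2 | R B2 → L0 hit [-]
  3 | W B2 → L0 hit [D]
  4 | W B2 → L0 hit [D]
  5 | W B2 → L0 hit [D]
  6 | R B0 → L0 miss wb→B2 [-]
  7 | R B0 → L0 hit [-]
  8 | R B4 → L0 miss [-]
  9 | R B5 → L1 miss [-]
  10 | W B5 → L1 hit [D]
  11 | R B1 → L1 miss wb→B5 [-]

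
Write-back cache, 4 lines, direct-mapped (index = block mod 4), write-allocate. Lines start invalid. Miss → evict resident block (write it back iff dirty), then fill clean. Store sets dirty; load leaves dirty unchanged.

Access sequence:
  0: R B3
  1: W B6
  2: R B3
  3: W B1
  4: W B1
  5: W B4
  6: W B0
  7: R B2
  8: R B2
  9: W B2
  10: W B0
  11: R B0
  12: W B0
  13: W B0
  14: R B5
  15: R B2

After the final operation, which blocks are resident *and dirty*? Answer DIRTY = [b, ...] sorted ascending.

  0 | R B3 → L3 miss [-]
  1 | W B6 → L2 miss [D]
  2 | R B3 → L3 hit [-]
  3 | W B1 → L1 miss [D]
  4 | W B1 → L1 hit [D]
  5 | W B4 → L0 miss [D]
  6 | W B0 → L0 miss wb→B4 [D]
  7 | R B2 → L2 miss wb→B6 [-]
  8 | R B2 → L2 hit [-]
  9 | W B2 → L2 hit [D]
  10 | W B0 → L0 hit [D]
  11 | R B0 → L0 hit [D]
  12 | W B0 → L0 hit [D]
  13 | W B0 → L0 hit [D]
  14 | R B5 → L1 miss wb→B1 [-]
  15 | R B2 → L2 hit [D]

DIRTY = [0, 2]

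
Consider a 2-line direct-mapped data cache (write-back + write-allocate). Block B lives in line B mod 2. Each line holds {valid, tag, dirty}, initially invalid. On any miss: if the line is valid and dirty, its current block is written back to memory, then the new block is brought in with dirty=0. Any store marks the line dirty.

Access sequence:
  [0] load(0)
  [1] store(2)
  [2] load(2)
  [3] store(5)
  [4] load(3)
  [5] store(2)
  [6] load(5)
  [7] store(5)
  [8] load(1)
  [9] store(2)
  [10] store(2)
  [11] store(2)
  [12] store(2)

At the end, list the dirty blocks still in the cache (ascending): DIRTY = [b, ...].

0: R B0 → L0 miss [-]
1: W B2 → L0 miss [D]
2: R B2 → L0 hit [D]
3: W B5 → L1 miss [D]
4: R B3 → L1 miss wb→B5 [-]
5: W B2 → L0 hit [D]
6: R B5 → L1 miss [-]
7: W B5 → L1 hit [D]
8: R B1 → L1 miss wb→B5 [-]
9: W B2 → L0 hit [D]
10: W B2 → L0 hit [D]
11: W B2 → L0 hit [D]
12: W B2 → L0 hit [D]

DIRTY = [2]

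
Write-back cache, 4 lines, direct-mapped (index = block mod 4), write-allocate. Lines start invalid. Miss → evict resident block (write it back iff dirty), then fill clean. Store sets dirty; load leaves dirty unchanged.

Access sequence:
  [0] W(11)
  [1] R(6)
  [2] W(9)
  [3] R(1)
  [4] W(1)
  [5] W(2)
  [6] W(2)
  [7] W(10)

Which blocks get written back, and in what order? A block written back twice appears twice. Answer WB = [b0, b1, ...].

WB = [9, 2]

0: W B11 → L3 miss [D]
1: R B6 → L2 miss [-]
2: W B9 → L1 miss [D]
3: R B1 → L1 miss wb→B9 [-]
4: W B1 → L1 hit [D]
5: W B2 → L2 miss [D]
6: W B2 → L2 hit [D]
7: W B10 → L2 miss wb→B2 [D]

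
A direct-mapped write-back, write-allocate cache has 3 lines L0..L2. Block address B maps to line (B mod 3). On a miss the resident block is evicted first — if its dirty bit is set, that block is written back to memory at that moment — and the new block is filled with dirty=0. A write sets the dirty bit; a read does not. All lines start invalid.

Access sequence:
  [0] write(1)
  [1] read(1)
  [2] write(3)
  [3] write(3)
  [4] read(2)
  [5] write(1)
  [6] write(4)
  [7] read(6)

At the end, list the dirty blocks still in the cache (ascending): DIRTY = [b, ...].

  0 | W B1 → L1 miss [D]
  1 | R B1 → L1 hit [D]
  2 | W B3 → L0 miss [D]
  3 | W B3 → L0 hit [D]
  4 | R B2 → L2 miss [-]
  5 | W B1 → L1 hit [D]
  6 | W B4 → L1 miss wb→B1 [D]
  7 | R B6 → L0 miss wb→B3 [-]

DIRTY = [4]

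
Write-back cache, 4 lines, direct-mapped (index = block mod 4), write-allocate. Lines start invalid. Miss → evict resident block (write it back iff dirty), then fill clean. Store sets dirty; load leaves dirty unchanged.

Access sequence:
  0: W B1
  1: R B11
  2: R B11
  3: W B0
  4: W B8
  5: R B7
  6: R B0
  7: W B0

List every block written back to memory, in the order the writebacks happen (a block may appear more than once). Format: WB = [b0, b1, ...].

0: W B1 -> L1 miss  d=D]
1: R B11 -> L3 miss  d=-]
2: R B11 -> L3 hit  d=-]
3: W B0 -> L0 miss  d=D]
4: W B8 -> L0 miss wb->B0  d=D]
5: R B7 -> L3 miss  d=-]
6: R B0 -> L0 miss wb->B8  d=-]
7: W B0 -> L0 hit  d=D]

WB = [0, 8]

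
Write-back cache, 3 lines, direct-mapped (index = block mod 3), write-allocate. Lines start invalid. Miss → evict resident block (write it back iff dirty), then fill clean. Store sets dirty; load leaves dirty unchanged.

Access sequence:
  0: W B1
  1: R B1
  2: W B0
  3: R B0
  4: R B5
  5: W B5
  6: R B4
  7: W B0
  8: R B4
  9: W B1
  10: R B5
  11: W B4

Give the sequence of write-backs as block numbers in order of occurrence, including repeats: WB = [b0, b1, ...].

  0 | W B1 → L1 miss [D]
  1 | R B1 → L1 hit [D]
  2 | W B0 → L0 miss [D]
  3 | R B0 → L0 hit [D]
  4 | R B5 → L2 miss [-]
  5 | W B5 → L2 hit [D]
  6 | R B4 → L1 miss wb→B1 [-]
  7 | W B0 → L0 hit [D]
  8 | R B4 → L1 hit [-]
  9 | W B1 → L1 miss [D]
  10 | R B5 → L2 hit [D]
  11 | W B4 → L1 miss wb→B1 [D]

WB = [1, 1]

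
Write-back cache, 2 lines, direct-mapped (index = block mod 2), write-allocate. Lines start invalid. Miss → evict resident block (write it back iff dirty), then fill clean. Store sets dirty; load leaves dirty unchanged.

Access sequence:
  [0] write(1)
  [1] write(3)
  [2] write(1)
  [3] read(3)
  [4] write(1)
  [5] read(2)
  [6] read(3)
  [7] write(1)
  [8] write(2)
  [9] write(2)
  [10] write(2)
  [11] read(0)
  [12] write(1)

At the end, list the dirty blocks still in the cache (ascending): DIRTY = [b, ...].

0: W B1 -> L1 miss  d=D]
1: W B3 -> L1 miss wb->B1  d=D]
2: W B1 -> L1 miss wb->B3  d=D]
3: R B3 -> L1 miss wb->B1  d=-]
4: W B1 -> L1 miss  d=D]
5: R B2 -> L0 miss  d=-]
6: R B3 -> L1 miss wb->B1  d=-]
7: W B1 -> L1 miss  d=D]
8: W B2 -> L0 hit  d=D]
9: W B2 -> L0 hit  d=D]
10: W B2 -> L0 hit  d=D]
11: R B0 -> L0 miss wb->B2  d=-]
12: W B1 -> L1 hit  d=D]

DIRTY = [1]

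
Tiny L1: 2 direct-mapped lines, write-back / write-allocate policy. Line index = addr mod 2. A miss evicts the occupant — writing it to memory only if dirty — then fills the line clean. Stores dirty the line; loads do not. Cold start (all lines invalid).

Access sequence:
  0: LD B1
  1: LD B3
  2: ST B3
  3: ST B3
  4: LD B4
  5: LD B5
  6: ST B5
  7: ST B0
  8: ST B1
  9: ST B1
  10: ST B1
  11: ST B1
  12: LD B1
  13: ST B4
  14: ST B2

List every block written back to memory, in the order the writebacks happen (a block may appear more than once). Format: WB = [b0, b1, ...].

0: R B1 -> L1 miss  d=-]
1: R B3 -> L1 miss  d=-]
2: W B3 -> L1 hit  d=D]
3: W B3 -> L1 hit  d=D]
4: R B4 -> L0 miss  d=-]
5: R B5 -> L1 miss wb->B3  d=-]
6: W B5 -> L1 hit  d=D]
7: W B0 -> L0 miss  d=D]
8: W B1 -> L1 miss wb->B5  d=D]
9: W B1 -> L1 hit  d=D]
10: W B1 -> L1 hit  d=D]
11: W B1 -> L1 hit  d=D]
12: R B1 -> L1 hit  d=D]
13: W B4 -> L0 miss wb->B0  d=D]
14: W B2 -> L0 miss wb->B4  d=D]

WB = [3, 5, 0, 4]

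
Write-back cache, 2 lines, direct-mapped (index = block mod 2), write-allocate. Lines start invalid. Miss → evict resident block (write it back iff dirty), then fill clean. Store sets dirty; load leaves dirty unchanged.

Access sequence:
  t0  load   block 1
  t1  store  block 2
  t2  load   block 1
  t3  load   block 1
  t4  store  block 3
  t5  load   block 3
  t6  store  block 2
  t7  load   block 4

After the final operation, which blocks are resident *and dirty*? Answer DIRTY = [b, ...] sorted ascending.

DIRTY = [3]

  0 | R B1 → L1 miss [-]
  1 | W B2 → L0 miss [D]
  2 | R B1 → L1 hit [-]
  3 | R B1 → L1 hit [-]
  4 | W B3 → L1 miss [D]
  5 | R B3 → L1 hit [D]
  6 | W B2 → L0 hit [D]
  7 | R B4 → L0 miss wb→B2 [-]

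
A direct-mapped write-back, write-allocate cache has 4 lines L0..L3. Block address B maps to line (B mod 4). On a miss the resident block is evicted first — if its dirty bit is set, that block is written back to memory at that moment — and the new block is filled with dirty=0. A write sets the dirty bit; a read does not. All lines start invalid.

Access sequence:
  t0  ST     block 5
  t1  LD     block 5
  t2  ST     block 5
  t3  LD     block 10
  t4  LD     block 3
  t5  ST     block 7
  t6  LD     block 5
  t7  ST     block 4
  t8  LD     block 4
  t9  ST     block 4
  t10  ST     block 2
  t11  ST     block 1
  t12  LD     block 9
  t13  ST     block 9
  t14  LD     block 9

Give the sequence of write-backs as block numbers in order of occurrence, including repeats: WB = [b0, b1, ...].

  0 | W B5 → L1 miss [D]
  1 | R B5 → L1 hit [D]
  2 | W B5 → L1 hit [D]
  3 | R B10 → L2 miss [-]
  4 | R B3 → L3 miss [-]
  5 | W B7 → L3 miss [D]
  6 | R B5 → L1 hit [D]
  7 | W B4 → L0 miss [D]
  8 | R B4 → L0 hit [D]
  9 | W B4 → L0 hit [D]
  10 | W B2 → L2 miss [D]
  11 | W B1 → L1 miss wb→B5 [D]
  12 | R B9 → L1 miss wb→B1 [-]
  13 | W B9 → L1 hit [D]
  14 | R B9 → L1 hit [D]

WB = [5, 1]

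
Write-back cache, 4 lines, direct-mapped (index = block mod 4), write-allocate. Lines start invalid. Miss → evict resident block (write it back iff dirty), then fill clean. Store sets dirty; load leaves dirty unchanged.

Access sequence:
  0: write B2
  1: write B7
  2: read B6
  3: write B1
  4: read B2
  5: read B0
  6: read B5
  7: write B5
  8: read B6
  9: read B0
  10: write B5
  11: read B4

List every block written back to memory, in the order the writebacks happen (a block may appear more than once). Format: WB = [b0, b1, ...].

0: W B2 → L2 miss [D]
1: W B7 → L3 miss [D]
2: R B6 → L2 miss wb→B2 [-]
3: W B1 → L1 miss [D]
4: R B2 → L2 miss [-]
5: R B0 → L0 miss [-]
6: R B5 → L1 miss wb→B1 [-]
7: W B5 → L1 hit [D]
8: R B6 → L2 miss [-]
9: R B0 → L0 hit [-]
10: W B5 → L1 hit [D]
11: R B4 → L0 miss [-]

WB = [2, 1]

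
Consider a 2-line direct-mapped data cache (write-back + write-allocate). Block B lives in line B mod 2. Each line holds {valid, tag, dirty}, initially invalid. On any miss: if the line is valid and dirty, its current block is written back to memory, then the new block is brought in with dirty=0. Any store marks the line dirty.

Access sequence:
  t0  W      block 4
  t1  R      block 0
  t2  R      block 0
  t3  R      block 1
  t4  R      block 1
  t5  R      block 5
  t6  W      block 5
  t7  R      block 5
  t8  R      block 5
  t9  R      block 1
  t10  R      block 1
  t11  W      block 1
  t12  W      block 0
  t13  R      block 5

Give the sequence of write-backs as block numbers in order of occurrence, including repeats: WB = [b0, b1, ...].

0: W B4 → L0 miss [D]
1: R B0 → L0 miss wb→B4 [-]
2: R B0 → L0 hit [-]
3: R B1 → L1 miss [-]
4: R B1 → L1 hit [-]
5: R B5 → L1 miss [-]
6: W B5 → L1 hit [D]
7: R B5 → L1 hit [D]
8: R B5 → L1 hit [D]
9: R B1 → L1 miss wb→B5 [-]
10: R B1 → L1 hit [-]
11: W B1 → L1 hit [D]
12: W B0 → L0 hit [D]
13: R B5 → L1 miss wb→B1 [-]

WB = [4, 5, 1]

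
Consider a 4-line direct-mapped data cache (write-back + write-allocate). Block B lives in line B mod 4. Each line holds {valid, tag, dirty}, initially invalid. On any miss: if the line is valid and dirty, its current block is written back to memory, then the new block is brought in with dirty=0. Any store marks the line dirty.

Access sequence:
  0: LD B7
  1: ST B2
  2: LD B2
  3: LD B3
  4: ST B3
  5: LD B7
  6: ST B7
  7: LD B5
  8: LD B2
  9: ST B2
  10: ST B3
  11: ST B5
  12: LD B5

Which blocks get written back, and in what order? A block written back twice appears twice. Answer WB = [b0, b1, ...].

WB = [3, 7]

0: R B7 → L3 miss [-]
1: W B2 → L2 miss [D]
2: R B2 → L2 hit [D]
3: R B3 → L3 miss [-]
4: W B3 → L3 hit [D]
5: R B7 → L3 miss wb→B3 [-]
6: W B7 → L3 hit [D]
7: R B5 → L1 miss [-]
8: R B2 → L2 hit [D]
9: W B2 → L2 hit [D]
10: W B3 → L3 miss wb→B7 [D]
11: W B5 → L1 hit [D]
12: R B5 → L1 hit [D]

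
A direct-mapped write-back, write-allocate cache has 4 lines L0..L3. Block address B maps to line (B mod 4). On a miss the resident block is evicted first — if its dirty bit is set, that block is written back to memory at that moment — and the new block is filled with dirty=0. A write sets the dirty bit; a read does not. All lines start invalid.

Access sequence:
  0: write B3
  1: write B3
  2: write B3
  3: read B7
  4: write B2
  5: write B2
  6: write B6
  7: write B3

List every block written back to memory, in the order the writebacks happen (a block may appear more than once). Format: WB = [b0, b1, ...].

0: W B3 → L3 miss [D]
1: W B3 → L3 hit [D]
2: W B3 → L3 hit [D]
3: R B7 → L3 miss wb→B3 [-]
4: W B2 → L2 miss [D]
5: W B2 → L2 hit [D]
6: W B6 → L2 miss wb→B2 [D]
7: W B3 → L3 miss [D]

WB = [3, 2]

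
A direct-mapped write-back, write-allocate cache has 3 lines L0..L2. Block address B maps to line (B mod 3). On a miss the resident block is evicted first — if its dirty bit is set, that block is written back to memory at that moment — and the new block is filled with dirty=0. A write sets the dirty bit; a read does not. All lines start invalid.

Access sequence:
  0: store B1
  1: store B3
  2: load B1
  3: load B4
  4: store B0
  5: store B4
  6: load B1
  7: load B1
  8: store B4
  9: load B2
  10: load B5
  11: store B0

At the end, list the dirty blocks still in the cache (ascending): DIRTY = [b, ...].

DIRTY = [0, 4]

0: W B1 -> L1 miss  d=D]
1: W B3 -> L0 miss  d=D]
2: R B1 -> L1 hit  d=D]
3: R B4 -> L1 miss wb->B1  d=-]
4: W B0 -> L0 miss wb->B3  d=D]
5: W B4 -> L1 hit  d=D]
6: R B1 -> L1 miss wb->B4  d=-]
7: R B1 -> L1 hit  d=-]
8: W B4 -> L1 miss  d=D]
9: R B2 -> L2 miss  d=-]
10: R B5 -> L2 miss  d=-]
11: W B0 -> L0 hit  d=D]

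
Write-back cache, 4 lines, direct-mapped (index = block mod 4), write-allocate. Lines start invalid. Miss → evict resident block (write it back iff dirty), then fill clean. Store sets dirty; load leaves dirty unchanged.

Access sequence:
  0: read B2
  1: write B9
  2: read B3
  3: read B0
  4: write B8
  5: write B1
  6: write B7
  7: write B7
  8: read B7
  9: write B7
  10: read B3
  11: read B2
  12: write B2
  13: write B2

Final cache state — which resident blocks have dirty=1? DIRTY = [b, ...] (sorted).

DIRTY = [1, 2, 8]

0: R B2 -> L2 miss  d=-]
1: W B9 -> L1 miss  d=D]
2: R B3 -> L3 miss  d=-]
3: R B0 -> L0 miss  d=-]
4: W B8 -> L0 miss  d=D]
5: W B1 -> L1 miss wb->B9  d=D]
6: W B7 -> L3 miss  d=D]
7: W B7 -> L3 hit  d=D]
8: R B7 -> L3 hit  d=D]
9: W B7 -> L3 hit  d=D]
10: R B3 -> L3 miss wb->B7  d=-]
11: R B2 -> L2 hit  d=-]
12: W B2 -> L2 hit  d=D]
13: W B2 -> L2 hit  d=D]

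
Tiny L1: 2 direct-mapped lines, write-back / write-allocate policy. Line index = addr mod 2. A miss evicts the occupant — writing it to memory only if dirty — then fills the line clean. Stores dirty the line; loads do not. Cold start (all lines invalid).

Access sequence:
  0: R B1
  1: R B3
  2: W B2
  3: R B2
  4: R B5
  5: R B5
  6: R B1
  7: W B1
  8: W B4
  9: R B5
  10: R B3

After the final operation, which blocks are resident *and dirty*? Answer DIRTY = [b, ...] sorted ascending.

DIRTY = [4]

0: R B1 → L1 miss [-]
1: R B3 → L1 miss [-]
2: W B2 → L0 miss [D]
3: R B2 → L0 hit [D]
4: R B5 → L1 miss [-]
5: R B5 → L1 hit [-]
6: R B1 → L1 miss [-]
7: W B1 → L1 hit [D]
8: W B4 → L0 miss wb→B2 [D]
9: R B5 → L1 miss wb→B1 [-]
10: R B3 → L1 miss [-]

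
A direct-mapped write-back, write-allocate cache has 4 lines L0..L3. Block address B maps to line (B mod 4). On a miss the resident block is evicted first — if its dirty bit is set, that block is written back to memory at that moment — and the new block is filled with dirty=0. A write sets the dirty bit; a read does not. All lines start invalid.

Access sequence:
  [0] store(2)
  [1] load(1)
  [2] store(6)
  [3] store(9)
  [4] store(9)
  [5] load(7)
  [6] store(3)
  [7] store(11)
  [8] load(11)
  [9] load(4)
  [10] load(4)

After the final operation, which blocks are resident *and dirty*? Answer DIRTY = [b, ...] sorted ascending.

DIRTY = [6, 9, 11]

  0 | W B2 → L2 miss [D]
  1 | R B1 → L1 miss [-]
  2 | W B6 → L2 miss wb→B2 [D]
  3 | W B9 → L1 miss [D]
  4 | W B9 → L1 hit [D]
  5 | R B7 → L3 miss [-]
  6 | W B3 → L3 miss [D]
  7 | W B11 → L3 miss wb→B3 [D]
  8 | R B11 → L3 hit [D]
  9 | R B4 → L0 miss [-]
  10 | R B4 → L0 hit [-]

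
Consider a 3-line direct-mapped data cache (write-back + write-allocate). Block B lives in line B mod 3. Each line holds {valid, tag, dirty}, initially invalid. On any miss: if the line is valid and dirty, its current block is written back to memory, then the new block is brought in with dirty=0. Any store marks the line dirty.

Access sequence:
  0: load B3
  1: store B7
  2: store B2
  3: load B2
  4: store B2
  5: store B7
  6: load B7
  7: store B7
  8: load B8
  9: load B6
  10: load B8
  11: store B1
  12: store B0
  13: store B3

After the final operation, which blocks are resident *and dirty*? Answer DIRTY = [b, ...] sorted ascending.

DIRTY = [1, 3]

0: R B3 → L0 miss [-]
1: W B7 → L1 miss [D]
2: W B2 → L2 miss [D]
3: R B2 → L2 hit [D]
4: W B2 → L2 hit [D]
5: W B7 → L1 hit [D]
6: R B7 → L1 hit [D]
7: W B7 → L1 hit [D]
8: R B8 → L2 miss wb→B2 [-]
9: R B6 → L0 miss [-]
10: R B8 → L2 hit [-]
11: W B1 → L1 miss wb→B7 [D]
12: W B0 → L0 miss [D]
13: W B3 → L0 miss wb→B0 [D]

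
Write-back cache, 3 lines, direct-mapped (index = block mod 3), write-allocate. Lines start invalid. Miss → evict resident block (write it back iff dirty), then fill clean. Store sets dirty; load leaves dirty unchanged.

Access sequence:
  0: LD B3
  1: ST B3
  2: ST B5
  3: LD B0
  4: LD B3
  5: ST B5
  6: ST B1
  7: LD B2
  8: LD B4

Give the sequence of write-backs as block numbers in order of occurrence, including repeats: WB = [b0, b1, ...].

WB = [3, 5, 1]

0: R B3 → L0 miss [-]
1: W B3 → L0 hit [D]
2: W B5 → L2 miss [D]
3: R B0 → L0 miss wb→B3 [-]
4: R B3 → L0 miss [-]
5: W B5 → L2 hit [D]
6: W B1 → L1 miss [D]
7: R B2 → L2 miss wb→B5 [-]
8: R B4 → L1 miss wb→B1 [-]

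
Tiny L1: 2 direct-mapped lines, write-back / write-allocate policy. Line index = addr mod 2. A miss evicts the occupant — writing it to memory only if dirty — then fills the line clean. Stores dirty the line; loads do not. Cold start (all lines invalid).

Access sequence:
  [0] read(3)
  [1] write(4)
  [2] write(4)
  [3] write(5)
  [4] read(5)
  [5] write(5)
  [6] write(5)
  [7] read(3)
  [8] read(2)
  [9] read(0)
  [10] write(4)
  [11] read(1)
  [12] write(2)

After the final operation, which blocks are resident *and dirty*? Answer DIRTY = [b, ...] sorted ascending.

DIRTY = [2]

  0 | R B3 → L1 miss [-]
  1 | W B4 → L0 miss [D]
  2 | W B4 → L0 hit [D]
  3 | W B5 → L1 miss [D]
  4 | R B5 → L1 hit [D]
  5 | W B5 → L1 hit [D]
  6 | W B5 → L1 hit [D]
  7 | R B3 → L1 miss wb→B5 [-]
  8 | R B2 → L0 miss wb→B4 [-]
  9 | R B0 → L0 miss [-]
  10 | W B4 → L0 miss [D]
  11 | R B1 → L1 miss [-]
  12 | W B2 → L0 miss wb→B4 [D]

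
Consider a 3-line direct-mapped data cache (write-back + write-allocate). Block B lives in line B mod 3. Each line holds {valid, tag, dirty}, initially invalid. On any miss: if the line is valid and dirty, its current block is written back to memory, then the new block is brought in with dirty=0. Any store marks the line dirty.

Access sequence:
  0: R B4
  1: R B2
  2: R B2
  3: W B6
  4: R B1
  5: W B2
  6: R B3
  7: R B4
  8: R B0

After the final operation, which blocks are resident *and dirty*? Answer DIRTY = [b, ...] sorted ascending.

DIRTY = [2]

0: R B4 -> L1 miss  d=-]
1: R B2 -> L2 miss  d=-]
2: R B2 -> L2 hit  d=-]
3: W B6 -> L0 miss  d=D]
4: R B1 -> L1 miss  d=-]
5: W B2 -> L2 hit  d=D]
6: R B3 -> L0 miss wb->B6  d=-]
7: R B4 -> L1 miss  d=-]
8: R B0 -> L0 miss  d=-]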